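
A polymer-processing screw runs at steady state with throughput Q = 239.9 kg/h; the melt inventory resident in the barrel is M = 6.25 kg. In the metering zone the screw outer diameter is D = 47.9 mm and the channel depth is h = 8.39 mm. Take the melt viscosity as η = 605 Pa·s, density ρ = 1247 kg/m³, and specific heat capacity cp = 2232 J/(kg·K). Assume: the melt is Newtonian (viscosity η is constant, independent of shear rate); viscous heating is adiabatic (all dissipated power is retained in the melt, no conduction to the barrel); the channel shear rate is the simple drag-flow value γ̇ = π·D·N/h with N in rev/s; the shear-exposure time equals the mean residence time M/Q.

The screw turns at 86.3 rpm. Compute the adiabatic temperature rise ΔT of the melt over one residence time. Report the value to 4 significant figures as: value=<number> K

value=13.57 K

Q_s = Q / 3600 = 239.9 / 3600 = 0.0666389 kg/s
t_res = M / Q_s = 6.25 ÷ 0.0666389 = 93.7891 s
D = 47.9 mm = 0.0479 m;  h = 8.39 mm = 0.00839 m;  N = 86.3 rpm / 60 = 1.43833 rev/s
γ̇ = π D N / h = (π)(0.0479)(1.43833) / 0.00839 = 25.7978 s⁻¹
Adiabatic rise: ΔT = η γ̇² t_res / (ρ cp) = 605·(25.7978)²·93.7891 / (1247·2232) = 13.5679 K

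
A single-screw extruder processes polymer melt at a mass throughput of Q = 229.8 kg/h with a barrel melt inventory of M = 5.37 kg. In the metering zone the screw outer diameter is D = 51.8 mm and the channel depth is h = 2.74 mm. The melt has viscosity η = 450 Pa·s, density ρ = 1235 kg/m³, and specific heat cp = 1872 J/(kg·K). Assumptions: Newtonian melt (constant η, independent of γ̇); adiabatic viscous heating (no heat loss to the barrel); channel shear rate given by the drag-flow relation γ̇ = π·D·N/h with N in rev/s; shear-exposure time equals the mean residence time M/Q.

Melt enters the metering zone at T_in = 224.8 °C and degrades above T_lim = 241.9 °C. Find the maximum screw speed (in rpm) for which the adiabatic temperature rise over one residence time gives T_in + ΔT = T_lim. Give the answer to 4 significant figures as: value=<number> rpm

value=32.65 rpm

Convert throughput: Q = 229.8 kg/h = 229.8/3600 = 0.0638333 kg/s
t_res = M / Q_s = 5.37 ÷ 0.0638333 = 84.1253 s
D = 51.8 mm = 0.0518 m;  h = 2.74 mm = 0.00274 m
ΔT_a = T_lim − T_in = 241.9 °C − 224.8 °C = 17.1 K
γ̇_max² = ΔT_a·ρ·cp/(η·t_res) = 17.1·1235·1872/(450·84.1253) = 1044.31 s⁻²
γ̇_max = √1044.31 = 32.3158 s⁻¹
Solve γ̇ = πDN/h for N: N_max = γ̇_max·h/(π·D) = 32.3158 × 0.00274 / (π × 0.0518) = 0.544109 rev/s = 32.6465 rpm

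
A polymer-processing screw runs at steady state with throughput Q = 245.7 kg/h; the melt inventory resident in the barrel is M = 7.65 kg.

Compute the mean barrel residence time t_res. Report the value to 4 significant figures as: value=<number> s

value=112.1 s

Q_s = Q / 3600 = 245.7 / 3600 = 0.06825 kg/s
t_res = M / Q_s = 7.65 ÷ 0.06825 = 112.088 s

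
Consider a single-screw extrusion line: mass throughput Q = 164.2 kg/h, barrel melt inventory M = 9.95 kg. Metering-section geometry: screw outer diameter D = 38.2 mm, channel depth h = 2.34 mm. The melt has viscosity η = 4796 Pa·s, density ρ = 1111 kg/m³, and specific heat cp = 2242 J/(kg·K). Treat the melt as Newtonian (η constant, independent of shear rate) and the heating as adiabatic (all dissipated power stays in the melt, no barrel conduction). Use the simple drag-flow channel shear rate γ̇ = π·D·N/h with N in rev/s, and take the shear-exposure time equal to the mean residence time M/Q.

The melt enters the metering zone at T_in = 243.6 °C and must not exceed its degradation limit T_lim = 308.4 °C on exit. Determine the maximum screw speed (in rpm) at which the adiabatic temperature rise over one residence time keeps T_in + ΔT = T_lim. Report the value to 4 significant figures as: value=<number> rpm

Convert throughput: Q = 164.2 kg/h = 164.2/3600 = 0.0456111 kg/s
Mean residence time: t_res = M/Q_s = 9.95 kg / 0.0456111 kg/s = 218.149 s
D = 38.2 mm = 0.0382 m;  h = 2.34 mm = 0.00234 m
ΔT_a = T_lim − T_in = 308.4 °C − 243.6 °C = 64.8 K
γ̇_max² = ΔT_a·ρ·cp/(η·t_res) = 64.8·1111·2242/(4796·218.149) = 154.274 s⁻²
γ̇_max = √154.274 = 12.4207 s⁻¹
N_max = γ̇_max h / (πD) = 12.4207·0.00234/(π·0.0382) = 0.242186 rev/s → ×60 = 14.5312 rpm

value=14.53 rpm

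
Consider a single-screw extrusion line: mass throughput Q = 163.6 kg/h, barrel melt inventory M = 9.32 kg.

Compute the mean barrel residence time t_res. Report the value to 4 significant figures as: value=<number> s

value=205.1 s

Q_s = Q / 3600 = 163.6 / 3600 = 0.0454444 kg/s
t_res = M / Q_s = 9.32 ÷ 0.0454444 = 205.086 s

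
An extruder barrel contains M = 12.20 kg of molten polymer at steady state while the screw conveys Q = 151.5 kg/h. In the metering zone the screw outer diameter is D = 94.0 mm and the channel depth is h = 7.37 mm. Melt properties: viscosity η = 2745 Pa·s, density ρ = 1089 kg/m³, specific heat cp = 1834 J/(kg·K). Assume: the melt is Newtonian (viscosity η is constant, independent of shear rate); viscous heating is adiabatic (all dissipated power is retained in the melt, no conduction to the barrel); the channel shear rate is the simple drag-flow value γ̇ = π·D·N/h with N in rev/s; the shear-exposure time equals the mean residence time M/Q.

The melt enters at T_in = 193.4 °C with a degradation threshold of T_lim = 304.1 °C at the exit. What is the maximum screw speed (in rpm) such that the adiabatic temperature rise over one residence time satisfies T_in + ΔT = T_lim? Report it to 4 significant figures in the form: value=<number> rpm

value=24.96 rpm

Throughput in SI: Q_s = 151.5 kg/h ÷ 3600 s/h = 0.0420833 kg/s
t_res = M / Q_s = 12.20 ÷ 0.0420833 = 289.901 s
Convert to metres: D = 0.094 m, h = 0.00737 m
Allowable rise: ΔT_a = T_lim − T_in = 304.1 − 193.4 = 110.7 K
γ̇_max² = ΔT_a·ρ·cp / (η·t_res) = [110.7 × 1089 × 1834] / [2745 × 289.901] = 277.832 s⁻²
Take the square root: γ̇_max = √(277.832) = 16.6683 s⁻¹
N_max = γ̇_max h / (πD) = 16.6683·0.00737/(π·0.094) = 0.415988 rev/s → ×60 = 24.9593 rpm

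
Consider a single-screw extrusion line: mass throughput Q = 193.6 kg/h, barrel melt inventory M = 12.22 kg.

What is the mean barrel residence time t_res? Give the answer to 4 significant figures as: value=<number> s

value=227.2 s

Convert throughput: Q = 193.6 kg/h = 193.6/3600 = 0.0537778 kg/s
t_res = M / Q_s = 12.22 ÷ 0.0537778 = 227.231 s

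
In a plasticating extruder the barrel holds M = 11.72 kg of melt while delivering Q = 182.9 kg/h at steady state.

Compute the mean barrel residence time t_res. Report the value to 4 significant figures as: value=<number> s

Convert throughput: Q = 182.9 kg/h = 182.9/3600 = 0.0508056 kg/s
t_res = M / Q_s = 11.72 ÷ 0.0508056 = 230.683 s

value=230.7 s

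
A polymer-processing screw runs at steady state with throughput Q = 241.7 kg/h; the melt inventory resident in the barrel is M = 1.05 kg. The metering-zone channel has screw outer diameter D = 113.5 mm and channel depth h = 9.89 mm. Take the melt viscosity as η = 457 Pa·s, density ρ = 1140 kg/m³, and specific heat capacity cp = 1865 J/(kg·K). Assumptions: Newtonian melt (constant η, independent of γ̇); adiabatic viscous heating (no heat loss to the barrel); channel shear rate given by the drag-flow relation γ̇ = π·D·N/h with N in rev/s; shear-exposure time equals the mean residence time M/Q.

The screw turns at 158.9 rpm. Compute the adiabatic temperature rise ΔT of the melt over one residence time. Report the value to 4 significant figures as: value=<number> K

value=30.65 K

Q_s = Q / 3600 = 241.7 / 3600 = 0.0671389 kg/s
Mean residence time: t_res = M/Q_s = 1.05 kg / 0.0671389 kg/s = 15.6392 s
Convert to SI: D = 0.1135 m, h = 0.00989 m, N = 158.9/60 = 2.64833 rev/s
γ̇ = π D N / h = (π)(0.1135)(2.64833) / 0.00989 = 95.4821 s⁻¹
Adiabatic rise: ΔT = η γ̇² t_res / (ρ cp) = 457·(95.4821)²·15.6392 / (1140·1865) = 30.6473 K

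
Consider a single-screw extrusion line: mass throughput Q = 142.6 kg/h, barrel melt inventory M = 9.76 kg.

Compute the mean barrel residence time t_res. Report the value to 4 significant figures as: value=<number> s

Q_s = Q / 3600 = 142.6 / 3600 = 0.0396111 kg/s
t_res = M / Q_s = 9.76 / 0.0396111 = 246.396 s

value=246.4 s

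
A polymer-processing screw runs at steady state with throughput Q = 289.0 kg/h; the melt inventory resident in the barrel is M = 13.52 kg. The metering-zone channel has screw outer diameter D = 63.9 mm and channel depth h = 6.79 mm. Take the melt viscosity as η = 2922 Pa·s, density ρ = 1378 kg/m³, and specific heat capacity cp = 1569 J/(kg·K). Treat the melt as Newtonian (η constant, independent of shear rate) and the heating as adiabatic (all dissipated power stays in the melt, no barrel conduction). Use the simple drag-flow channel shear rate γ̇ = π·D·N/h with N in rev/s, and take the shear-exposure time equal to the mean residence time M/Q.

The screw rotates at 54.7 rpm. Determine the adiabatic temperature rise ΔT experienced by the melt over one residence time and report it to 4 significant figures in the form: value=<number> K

value=165.4 K

Convert throughput: Q = 289.0 kg/h = 289.0/3600 = 0.0802778 kg/s
t_res = M / Q_s = 13.52 / 0.0802778 = 168.415 s
D = 63.9 mm = 0.0639 m;  h = 6.79 mm = 0.00679 m;  N = 54.7 rpm / 60 = 0.911667 rev/s
γ̇ = π D N / h = (π)(0.0639)(0.911667) / 0.00679 = 26.9536 s⁻¹
Adiabatic rise: ΔT = η γ̇² t_res / (ρ cp) = 2922·(26.9536)²·168.415 / (1378·1569) = 165.357 K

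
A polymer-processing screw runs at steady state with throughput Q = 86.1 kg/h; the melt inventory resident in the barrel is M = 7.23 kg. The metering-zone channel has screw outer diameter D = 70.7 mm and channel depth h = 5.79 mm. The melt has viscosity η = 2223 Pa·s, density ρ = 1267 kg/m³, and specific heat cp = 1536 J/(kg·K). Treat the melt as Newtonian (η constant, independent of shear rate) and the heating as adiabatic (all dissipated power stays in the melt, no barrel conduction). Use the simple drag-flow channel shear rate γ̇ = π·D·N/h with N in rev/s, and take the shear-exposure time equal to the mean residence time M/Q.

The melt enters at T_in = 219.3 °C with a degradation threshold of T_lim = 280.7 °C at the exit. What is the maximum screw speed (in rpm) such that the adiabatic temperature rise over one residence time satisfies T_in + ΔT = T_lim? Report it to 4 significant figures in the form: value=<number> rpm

value=20.86 rpm

Q_s = Q / 3600 = 86.1 / 3600 = 0.0239167 kg/s
t_res = M / Q_s = 7.23 ÷ 0.0239167 = 302.3 s
Geometry in SI: D = 70.7 mm → 0.0707 m, h = 5.79 mm → 0.00579 m
Allowable rise: ΔT_a = T_lim − T_in = 280.7 − 219.3 = 61.4 K
γ̇_max² = ΔT_a·ρ·cp / (η·t_res) = [61.4 × 1267 × 1536] / [2223 × 302.3] = 177.811 s⁻²
Take the square root: γ̇_max = √(177.811) = 13.3346 s⁻¹
N_max = γ̇_max·h / (π·D) = 13.3346 · 0.00579 / (π · 0.0707) = 0.347607 rev/s = 20.8564 rpm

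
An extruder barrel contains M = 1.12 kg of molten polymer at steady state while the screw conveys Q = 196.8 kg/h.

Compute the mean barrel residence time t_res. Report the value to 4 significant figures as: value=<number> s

value=20.49 s

Q_s = Q / 3600 = 196.8 / 3600 = 0.0546667 kg/s
Mean residence time: t_res = M/Q_s = 1.12 kg / 0.0546667 kg/s = 20.4878 s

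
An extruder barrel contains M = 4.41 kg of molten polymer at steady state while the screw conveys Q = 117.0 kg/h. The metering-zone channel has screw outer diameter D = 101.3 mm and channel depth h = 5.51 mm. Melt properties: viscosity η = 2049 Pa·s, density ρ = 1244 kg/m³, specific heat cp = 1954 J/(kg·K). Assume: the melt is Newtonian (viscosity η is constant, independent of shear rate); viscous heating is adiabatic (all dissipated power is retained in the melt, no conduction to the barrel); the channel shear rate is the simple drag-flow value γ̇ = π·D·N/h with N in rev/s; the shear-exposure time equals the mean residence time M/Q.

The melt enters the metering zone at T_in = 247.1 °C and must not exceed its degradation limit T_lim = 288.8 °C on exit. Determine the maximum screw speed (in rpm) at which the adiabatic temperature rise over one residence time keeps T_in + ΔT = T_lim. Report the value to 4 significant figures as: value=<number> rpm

Convert throughput: Q = 117.0 kg/h = 117.0/3600 = 0.0325 kg/s
Mean residence time: t_res = M/Q_s = 4.41 kg / 0.0325 kg/s = 135.692 s
Convert to metres: D = 0.1013 m, h = 0.00551 m
ΔT_a = T_lim − T_in = 288.8 − 247.1 = 41.7 K
γ̇_max² = ΔT_a·ρ·cp / (η·t_res) = [41.7 × 1244 × 1954] / [2049 × 135.692] = 364.572 s⁻²
Take the square root: γ̇_max = √(364.572) = 19.0938 s⁻¹
N_max = γ̇_max·h / (π·D) = 19.0938 · 0.00551 / (π · 0.1013) = 0.330586 rev/s = 19.8351 rpm

value=19.84 rpm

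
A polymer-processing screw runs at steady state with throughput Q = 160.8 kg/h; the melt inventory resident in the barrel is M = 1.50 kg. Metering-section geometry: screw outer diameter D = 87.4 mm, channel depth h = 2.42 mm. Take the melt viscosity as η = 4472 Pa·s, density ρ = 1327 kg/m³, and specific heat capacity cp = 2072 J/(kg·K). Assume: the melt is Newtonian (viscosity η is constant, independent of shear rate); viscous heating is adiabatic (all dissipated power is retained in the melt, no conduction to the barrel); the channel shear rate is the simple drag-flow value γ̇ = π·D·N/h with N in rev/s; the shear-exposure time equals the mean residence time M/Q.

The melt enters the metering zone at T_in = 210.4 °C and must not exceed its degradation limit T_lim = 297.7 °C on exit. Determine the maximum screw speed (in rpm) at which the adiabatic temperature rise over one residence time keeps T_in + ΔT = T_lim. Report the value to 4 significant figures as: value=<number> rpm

Convert throughput: Q = 160.8 kg/h = 160.8/3600 = 0.0446667 kg/s
t_res = M / Q_s = 1.50 / 0.0446667 = 33.5821 s
Geometry in SI: D = 87.4 mm → 0.0874 m, h = 2.42 mm → 0.00242 m
ΔT_a = T_lim − T_in = 297.7 °C − 210.4 °C = 87.3 K
γ̇_max² = ΔT_a·ρ·cp / (η·t_res) = [87.3 × 1327 × 2072] / [4472 × 33.5821] = 1598.33 s⁻²
Take the square root: γ̇_max = √(1598.33) = 39.9791 s⁻¹
Solve γ̇ = πDN/h for N: N_max = γ̇_max·h/(π·D) = 39.9791 × 0.00242 / (π × 0.0874) = 0.35236 rev/s = 21.1416 rpm

value=21.14 rpm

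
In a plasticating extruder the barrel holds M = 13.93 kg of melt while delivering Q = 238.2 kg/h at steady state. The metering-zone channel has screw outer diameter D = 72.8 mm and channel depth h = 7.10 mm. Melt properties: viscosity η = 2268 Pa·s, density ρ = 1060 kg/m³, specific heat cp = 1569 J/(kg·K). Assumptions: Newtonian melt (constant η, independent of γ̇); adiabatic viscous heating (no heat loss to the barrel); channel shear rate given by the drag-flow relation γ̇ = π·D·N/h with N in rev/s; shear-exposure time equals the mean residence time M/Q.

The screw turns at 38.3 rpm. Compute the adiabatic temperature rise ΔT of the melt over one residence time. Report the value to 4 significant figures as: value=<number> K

value=121.4 K

Throughput in SI: Q_s = 238.2 kg/h ÷ 3600 s/h = 0.0661667 kg/s
t_res = M / Q_s = 13.93 / 0.0661667 = 210.529 s
Convert to SI: D = 0.0728 m, h = 0.0071 m, N = 38.3/60 = 0.638333 rev/s
Shear rate: γ̇ = πDN/h = π·0.0728·0.638333/0.0071 = 20.5622 s⁻¹
Adiabatic rise: ΔT = η γ̇² t_res / (ρ cp) = 2268·(20.5622)²·210.529 / (1060·1569) = 121.386 K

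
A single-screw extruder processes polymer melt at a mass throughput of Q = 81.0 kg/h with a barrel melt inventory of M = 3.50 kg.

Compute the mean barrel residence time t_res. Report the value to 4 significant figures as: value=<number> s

Q_s = Q / 3600 = 81.0 / 3600 = 0.0225 kg/s
t_res = M / Q_s = 3.50 ÷ 0.0225 = 155.556 s

value=155.6 s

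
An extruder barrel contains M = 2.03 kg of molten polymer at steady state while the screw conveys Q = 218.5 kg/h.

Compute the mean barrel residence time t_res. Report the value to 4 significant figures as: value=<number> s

value=33.45 s

Convert throughput: Q = 218.5 kg/h = 218.5/3600 = 0.0606944 kg/s
Mean residence time: t_res = M/Q_s = 2.03 kg / 0.0606944 kg/s = 33.4462 s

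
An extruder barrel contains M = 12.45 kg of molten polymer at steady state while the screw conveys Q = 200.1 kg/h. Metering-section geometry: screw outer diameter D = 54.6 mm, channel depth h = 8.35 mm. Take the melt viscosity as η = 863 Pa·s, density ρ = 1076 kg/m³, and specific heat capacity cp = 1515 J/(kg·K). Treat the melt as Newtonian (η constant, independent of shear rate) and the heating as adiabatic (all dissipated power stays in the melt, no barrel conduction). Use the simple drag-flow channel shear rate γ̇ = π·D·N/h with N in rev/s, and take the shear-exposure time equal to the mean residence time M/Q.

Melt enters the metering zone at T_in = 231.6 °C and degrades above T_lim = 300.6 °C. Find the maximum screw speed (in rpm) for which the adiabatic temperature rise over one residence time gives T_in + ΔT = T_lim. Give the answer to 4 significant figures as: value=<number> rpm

Throughput in SI: Q_s = 200.1 kg/h ÷ 3600 s/h = 0.0555833 kg/s
t_res = M / Q_s = 12.45 ÷ 0.0555833 = 223.988 s
Geometry in SI: D = 54.6 mm → 0.0546 m, h = 8.35 mm → 0.00835 m
ΔT_a = T_lim − T_in = 300.6 °C − 231.6 °C = 69 K
γ̇_max² = ΔT_a·ρ·cp/(η·t_res) = 69·1076·1515/(863·223.988) = 581.887 s⁻²
γ̇_max = sqrt(581.887) = 24.1223 s⁻¹
N_max = γ̇_max h / (πD) = 24.1223·0.00835/(π·0.0546) = 1.17426 rev/s → ×60 = 70.4554 rpm

value=70.46 rpm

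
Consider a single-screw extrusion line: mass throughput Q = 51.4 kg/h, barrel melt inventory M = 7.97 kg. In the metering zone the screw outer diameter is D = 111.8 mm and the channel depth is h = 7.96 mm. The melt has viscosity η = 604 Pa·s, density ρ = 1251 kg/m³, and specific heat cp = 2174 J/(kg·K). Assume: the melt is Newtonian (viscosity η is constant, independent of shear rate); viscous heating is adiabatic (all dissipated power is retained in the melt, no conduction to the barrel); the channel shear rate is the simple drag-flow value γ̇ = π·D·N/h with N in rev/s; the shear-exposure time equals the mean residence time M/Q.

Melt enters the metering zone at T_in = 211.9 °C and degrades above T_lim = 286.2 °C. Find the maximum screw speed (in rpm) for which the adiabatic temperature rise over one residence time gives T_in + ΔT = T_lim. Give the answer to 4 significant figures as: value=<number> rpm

value=33.29 rpm

Throughput in SI: Q_s = 51.4 kg/h ÷ 3600 s/h = 0.0142778 kg/s
t_res = M / Q_s = 7.97 / 0.0142778 = 558.21 s
D = 111.8 mm = 0.1118 m;  h = 7.96 mm = 0.00796 m
ΔT_a = T_lim − T_in = 286.2 °C − 211.9 °C = 74.3 K
γ̇_max² = ΔT_a·ρ·cp/(η·t_res) = 74.3·1251·2174/(604·558.21) = 599.337 s⁻²
γ̇_max = sqrt(599.337) = 24.4814 s⁻¹
N_max = γ̇_max h / (πD) = 24.4814·0.00796/(π·0.1118) = 0.554826 rev/s → ×60 = 33.2896 rpm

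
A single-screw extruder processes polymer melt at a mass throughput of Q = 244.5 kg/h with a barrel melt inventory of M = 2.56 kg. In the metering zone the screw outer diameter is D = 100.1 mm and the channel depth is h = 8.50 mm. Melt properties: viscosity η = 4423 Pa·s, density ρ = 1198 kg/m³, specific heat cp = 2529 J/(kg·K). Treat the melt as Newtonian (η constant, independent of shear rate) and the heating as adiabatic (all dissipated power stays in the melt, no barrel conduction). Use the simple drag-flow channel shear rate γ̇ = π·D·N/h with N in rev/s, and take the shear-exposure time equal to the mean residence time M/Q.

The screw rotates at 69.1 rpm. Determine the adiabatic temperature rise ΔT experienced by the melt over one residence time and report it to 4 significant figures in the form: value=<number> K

value=99.90 K

Q_s = Q / 3600 = 244.5 / 3600 = 0.0679167 kg/s
t_res = M / Q_s = 2.56 / 0.0679167 = 37.6933 s
Convert to SI: D = 0.1001 m, h = 0.0085 m, N = 69.1/60 = 1.15167 rev/s
γ̇ = π·D·N / h = π · 0.1001 · 1.15167 / 0.0085 = 42.6081 s⁻¹
Adiabatic rise: ΔT = η γ̇² t_res / (ρ cp) = 4423·(42.6081)²·37.6933 / (1198·2529) = 99.8984 K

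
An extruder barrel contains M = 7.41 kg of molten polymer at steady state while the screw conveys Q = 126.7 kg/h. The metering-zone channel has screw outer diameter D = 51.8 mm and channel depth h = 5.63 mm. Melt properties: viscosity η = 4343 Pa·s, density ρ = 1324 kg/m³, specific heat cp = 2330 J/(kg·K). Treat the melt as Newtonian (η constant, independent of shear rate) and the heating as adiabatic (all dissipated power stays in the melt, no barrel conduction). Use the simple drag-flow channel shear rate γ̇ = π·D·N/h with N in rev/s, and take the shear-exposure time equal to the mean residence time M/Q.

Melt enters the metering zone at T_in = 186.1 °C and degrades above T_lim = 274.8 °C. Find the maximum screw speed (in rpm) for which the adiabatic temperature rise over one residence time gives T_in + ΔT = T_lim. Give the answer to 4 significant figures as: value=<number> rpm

Throughput in SI: Q_s = 126.7 kg/h ÷ 3600 s/h = 0.0351944 kg/s
Mean residence time: t_res = M/Q_s = 7.41 kg / 0.0351944 kg/s = 210.545 s
Convert to metres: D = 0.0518 m, h = 0.00563 m
Allowable rise: ΔT_a = T_lim − T_in = 274.8 − 186.1 = 88.7 K
γ̇_max² = ΔT_a·ρ·cp / (η·t_res) = [88.7 × 1324 × 2330] / [4343 × 210.545] = 299.25 s⁻²
γ̇_max = √299.25 = 17.2988 s⁻¹
N_max = γ̇_max h / (πD) = 17.2988·0.00563/(π·0.0518) = 0.598474 rev/s → ×60 = 35.9085 rpm

value=35.91 rpm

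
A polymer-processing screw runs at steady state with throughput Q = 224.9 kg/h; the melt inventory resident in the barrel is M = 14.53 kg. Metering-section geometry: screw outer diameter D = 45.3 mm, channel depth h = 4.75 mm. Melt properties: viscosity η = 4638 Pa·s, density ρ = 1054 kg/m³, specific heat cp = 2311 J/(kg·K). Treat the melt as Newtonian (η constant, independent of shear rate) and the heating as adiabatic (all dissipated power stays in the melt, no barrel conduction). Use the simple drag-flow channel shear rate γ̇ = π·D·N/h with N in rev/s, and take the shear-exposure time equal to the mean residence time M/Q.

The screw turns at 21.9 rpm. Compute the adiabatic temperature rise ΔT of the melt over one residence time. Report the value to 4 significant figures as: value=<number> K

value=52.96 K

Convert throughput: Q = 224.9 kg/h = 224.9/3600 = 0.0624722 kg/s
t_res = M / Q_s = 14.53 ÷ 0.0624722 = 232.583 s
Geometry in metres: D = 45.3 mm → 0.0453 m, h = 4.75 mm → 0.00475 m; screw speed N = 21.9 rpm = 0.365 rev/s
γ̇ = π D N / h = (π)(0.0453)(0.365) / 0.00475 = 10.9357 s⁻¹
ΔT = η·γ̇²·t_res/(ρ·cp) = [4638 × 10.9357² × 232.583] / [1054 × 2311] = 52.9619 K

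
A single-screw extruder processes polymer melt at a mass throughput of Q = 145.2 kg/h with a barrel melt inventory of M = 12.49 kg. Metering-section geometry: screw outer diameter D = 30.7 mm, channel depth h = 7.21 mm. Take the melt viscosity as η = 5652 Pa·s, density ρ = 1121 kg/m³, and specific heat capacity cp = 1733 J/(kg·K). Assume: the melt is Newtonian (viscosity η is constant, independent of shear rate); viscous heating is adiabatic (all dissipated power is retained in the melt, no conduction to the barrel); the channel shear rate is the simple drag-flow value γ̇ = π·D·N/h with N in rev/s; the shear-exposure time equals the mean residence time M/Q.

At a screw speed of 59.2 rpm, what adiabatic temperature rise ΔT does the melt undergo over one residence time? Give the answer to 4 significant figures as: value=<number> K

value=156.9 K

Convert throughput: Q = 145.2 kg/h = 145.2/3600 = 0.0403333 kg/s
t_res = M / Q_s = 12.49 / 0.0403333 = 309.669 s
Geometry in metres: D = 30.7 mm → 0.0307 m, h = 7.21 mm → 0.00721 m; screw speed N = 59.2 rpm = 0.986667 rev/s
γ̇ = π·D·N / h = π · 0.0307 · 0.986667 / 0.00721 = 13.1985 s⁻¹
ΔT = η·γ̇²·t_res/(ρ·cp) = [5652 × 13.1985² × 309.669] / [1121 × 1733] = 156.943 K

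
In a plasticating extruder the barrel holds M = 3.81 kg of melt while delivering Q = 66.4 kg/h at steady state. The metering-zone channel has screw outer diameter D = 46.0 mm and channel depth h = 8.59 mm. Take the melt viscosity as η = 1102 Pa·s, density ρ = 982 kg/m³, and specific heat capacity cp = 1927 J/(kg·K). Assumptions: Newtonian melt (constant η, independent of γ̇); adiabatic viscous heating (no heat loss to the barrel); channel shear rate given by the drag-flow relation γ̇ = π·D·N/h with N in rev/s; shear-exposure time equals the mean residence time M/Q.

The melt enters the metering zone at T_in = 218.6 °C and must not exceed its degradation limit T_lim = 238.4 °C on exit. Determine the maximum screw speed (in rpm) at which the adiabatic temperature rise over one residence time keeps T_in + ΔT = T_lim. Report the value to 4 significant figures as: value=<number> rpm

Q_s = Q / 3600 = 66.4 / 3600 = 0.0184444 kg/s
t_res = M / Q_s = 3.81 / 0.0184444 = 206.566 s
D = 46.0 mm = 0.046 m;  h = 8.59 mm = 0.00859 m
ΔT_a = T_lim − T_in = 238.4 − 218.6 = 19.8 K
Invert ΔT = ηγ̇²t_res/(ρcp) for γ̇: γ̇_max² = ΔT_a ρ cp / (η t_res) = 19.8·982·1927 / (1102·206.566) = 164.595 s⁻²
γ̇_max = √164.595 = 12.8295 s⁻¹
N_max = γ̇_max·h / (π·D) = 12.8295 · 0.00859 / (π · 0.046) = 0.762595 rev/s = 45.7557 rpm

value=45.76 rpm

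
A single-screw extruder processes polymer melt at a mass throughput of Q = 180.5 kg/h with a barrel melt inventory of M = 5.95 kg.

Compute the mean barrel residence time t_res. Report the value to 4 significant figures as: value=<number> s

Q_s = Q / 3600 = 180.5 / 3600 = 0.0501389 kg/s
t_res = M / Q_s = 5.95 ÷ 0.0501389 = 118.67 s

value=118.7 s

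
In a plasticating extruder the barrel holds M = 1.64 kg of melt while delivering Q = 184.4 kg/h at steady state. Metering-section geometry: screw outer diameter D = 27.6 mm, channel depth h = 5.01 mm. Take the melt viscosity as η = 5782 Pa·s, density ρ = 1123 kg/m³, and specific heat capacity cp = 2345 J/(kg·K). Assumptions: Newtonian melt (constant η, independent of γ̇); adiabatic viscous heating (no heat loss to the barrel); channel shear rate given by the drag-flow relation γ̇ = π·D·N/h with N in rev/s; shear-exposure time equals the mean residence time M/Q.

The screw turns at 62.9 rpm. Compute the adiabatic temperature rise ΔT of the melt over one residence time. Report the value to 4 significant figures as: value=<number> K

value=23.14 K

Q_s = Q / 3600 = 184.4 / 3600 = 0.0512222 kg/s
t_res = M / Q_s = 1.64 ÷ 0.0512222 = 32.0174 s
Convert to SI: D = 0.0276 m, h = 0.00501 m, N = 62.9/60 = 1.04833 rev/s
γ̇ = π·D·N / h = π · 0.0276 · 1.04833 / 0.00501 = 18.1435 s⁻¹
ΔT = η·γ̇²·t_res / (ρ·cp) = 5782 · (18.1435)² · 32.0174 / (1123 · 2345) = 23.141 K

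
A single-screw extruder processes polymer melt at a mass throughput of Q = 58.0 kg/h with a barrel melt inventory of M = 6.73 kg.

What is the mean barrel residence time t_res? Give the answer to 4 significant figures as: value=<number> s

value=417.7 s

Q_s = Q / 3600 = 58.0 / 3600 = 0.0161111 kg/s
t_res = M / Q_s = 6.73 / 0.0161111 = 417.724 s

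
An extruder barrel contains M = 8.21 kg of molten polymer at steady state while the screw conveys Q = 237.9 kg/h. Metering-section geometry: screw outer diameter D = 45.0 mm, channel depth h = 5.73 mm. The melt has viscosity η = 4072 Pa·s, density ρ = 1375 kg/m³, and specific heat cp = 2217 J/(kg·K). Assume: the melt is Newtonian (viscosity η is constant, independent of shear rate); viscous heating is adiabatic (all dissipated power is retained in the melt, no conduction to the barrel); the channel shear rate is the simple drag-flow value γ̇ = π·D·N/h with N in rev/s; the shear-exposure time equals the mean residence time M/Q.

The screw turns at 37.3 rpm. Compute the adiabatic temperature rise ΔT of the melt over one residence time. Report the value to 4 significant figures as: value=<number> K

Q_s = Q / 3600 = 237.9 / 3600 = 0.0660833 kg/s
t_res = M / Q_s = 8.21 ÷ 0.0660833 = 124.237 s
Geometry in metres: D = 45.0 mm → 0.045 m, h = 5.73 mm → 0.00573 m; screw speed N = 37.3 rpm = 0.621667 rev/s
Shear rate: γ̇ = πDN/h = π·0.045·0.621667/0.00573 = 15.3379 s⁻¹
Adiabatic rise: ΔT = η γ̇² t_res / (ρ cp) = 4072·(15.3379)²·124.237 / (1375·2217) = 39.041 K

value=39.04 K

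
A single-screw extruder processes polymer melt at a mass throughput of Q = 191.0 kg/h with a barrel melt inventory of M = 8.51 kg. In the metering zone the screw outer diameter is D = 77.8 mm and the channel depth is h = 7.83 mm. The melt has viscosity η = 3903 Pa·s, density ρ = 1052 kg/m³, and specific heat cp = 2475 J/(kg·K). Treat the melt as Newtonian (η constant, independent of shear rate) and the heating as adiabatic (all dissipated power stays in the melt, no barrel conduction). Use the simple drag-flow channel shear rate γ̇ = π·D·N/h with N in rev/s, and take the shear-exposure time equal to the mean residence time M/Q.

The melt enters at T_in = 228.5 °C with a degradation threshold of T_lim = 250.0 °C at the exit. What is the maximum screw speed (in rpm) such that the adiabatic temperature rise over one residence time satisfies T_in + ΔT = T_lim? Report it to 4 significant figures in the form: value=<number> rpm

value=18.18 rpm

Convert throughput: Q = 191.0 kg/h = 191.0/3600 = 0.0530556 kg/s
t_res = M / Q_s = 8.51 ÷ 0.0530556 = 160.398 s
Convert to metres: D = 0.0778 m, h = 0.00783 m
Allowable rise: ΔT_a = T_lim − T_in = 250.0 − 228.5 = 21.5 K
Invert ΔT = ηγ̇²t_res/(ρcp) for γ̇: γ̇_max² = ΔT_a ρ cp / (η t_res) = 21.5·1052·2475 / (3903·160.398) = 89.4195 s⁻²
Take the square root: γ̇_max = √(89.4195) = 9.45619 s⁻¹
N_max = γ̇_max·h / (π·D) = 9.45619 · 0.00783 / (π · 0.0778) = 0.302934 rev/s = 18.1761 rpm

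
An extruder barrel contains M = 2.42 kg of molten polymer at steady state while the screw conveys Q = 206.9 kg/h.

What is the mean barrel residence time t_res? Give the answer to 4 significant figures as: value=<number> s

Throughput in SI: Q_s = 206.9 kg/h ÷ 3600 s/h = 0.0574722 kg/s
t_res = M / Q_s = 2.42 / 0.0574722 = 42.1073 s

value=42.11 s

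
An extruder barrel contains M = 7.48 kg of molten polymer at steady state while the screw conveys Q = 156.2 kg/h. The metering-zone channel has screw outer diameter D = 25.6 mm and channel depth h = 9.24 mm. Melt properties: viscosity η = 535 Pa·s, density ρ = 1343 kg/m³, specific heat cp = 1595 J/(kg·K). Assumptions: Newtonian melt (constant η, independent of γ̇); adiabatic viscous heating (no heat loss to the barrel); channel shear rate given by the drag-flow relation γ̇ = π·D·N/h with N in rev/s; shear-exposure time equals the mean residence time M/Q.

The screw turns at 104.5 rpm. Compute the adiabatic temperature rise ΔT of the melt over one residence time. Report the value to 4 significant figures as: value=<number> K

Throughput in SI: Q_s = 156.2 kg/h ÷ 3600 s/h = 0.0433889 kg/s
Mean residence time: t_res = M/Q_s = 7.48 kg / 0.0433889 kg/s = 172.394 s
D = 25.6 mm = 0.0256 m;  h = 9.24 mm = 0.00924 m;  N = 104.5 rpm / 60 = 1.74167 rev/s
γ̇ = π D N / h = (π)(0.0256)(1.74167) / 0.00924 = 15.1594 s⁻¹
ΔT = η·γ̇²·t_res/(ρ·cp) = [535 × 15.1594² × 172.394] / [1343 × 1595] = 9.89478 K

value=9.895 K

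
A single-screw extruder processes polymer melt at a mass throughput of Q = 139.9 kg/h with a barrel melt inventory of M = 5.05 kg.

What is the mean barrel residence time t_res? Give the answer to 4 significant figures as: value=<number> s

Q_s = Q / 3600 = 139.9 / 3600 = 0.0388611 kg/s
t_res = M / Q_s = 5.05 ÷ 0.0388611 = 129.95 s

value=129.9 s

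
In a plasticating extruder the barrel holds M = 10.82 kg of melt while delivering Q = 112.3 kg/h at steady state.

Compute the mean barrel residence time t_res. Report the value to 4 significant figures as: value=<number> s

value=346.9 s

Throughput in SI: Q_s = 112.3 kg/h ÷ 3600 s/h = 0.0311944 kg/s
t_res = M / Q_s = 10.82 ÷ 0.0311944 = 346.857 s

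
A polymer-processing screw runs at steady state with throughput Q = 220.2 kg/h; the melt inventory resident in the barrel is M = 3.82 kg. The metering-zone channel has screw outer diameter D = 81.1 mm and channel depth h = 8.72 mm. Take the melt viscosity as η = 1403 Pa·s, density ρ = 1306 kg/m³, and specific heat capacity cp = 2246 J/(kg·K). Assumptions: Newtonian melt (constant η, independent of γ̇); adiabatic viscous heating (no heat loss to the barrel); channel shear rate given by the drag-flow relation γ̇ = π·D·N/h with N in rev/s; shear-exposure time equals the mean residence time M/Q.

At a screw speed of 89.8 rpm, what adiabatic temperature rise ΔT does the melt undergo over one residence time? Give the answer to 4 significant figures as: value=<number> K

Convert throughput: Q = 220.2 kg/h = 220.2/3600 = 0.0611667 kg/s
Mean residence time: t_res = M/Q_s = 3.82 kg / 0.0611667 kg/s = 62.4523 s
Convert to SI: D = 0.0811 m, h = 0.00872 m, N = 89.8/60 = 1.49667 rev/s
γ̇ = π D N / h = (π)(0.0811)(1.49667) / 0.00872 = 43.73 s⁻¹
ΔT = η·γ̇²·t_res / (ρ·cp) = 1403 · (43.73)² · 62.4523 / (1306 · 2246) = 57.1231 K

value=57.12 K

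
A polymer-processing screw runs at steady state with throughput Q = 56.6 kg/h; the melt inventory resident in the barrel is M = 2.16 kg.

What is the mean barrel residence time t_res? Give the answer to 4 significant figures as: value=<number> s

value=137.4 s

Convert throughput: Q = 56.6 kg/h = 56.6/3600 = 0.0157222 kg/s
Mean residence time: t_res = M/Q_s = 2.16 kg / 0.0157222 kg/s = 137.385 s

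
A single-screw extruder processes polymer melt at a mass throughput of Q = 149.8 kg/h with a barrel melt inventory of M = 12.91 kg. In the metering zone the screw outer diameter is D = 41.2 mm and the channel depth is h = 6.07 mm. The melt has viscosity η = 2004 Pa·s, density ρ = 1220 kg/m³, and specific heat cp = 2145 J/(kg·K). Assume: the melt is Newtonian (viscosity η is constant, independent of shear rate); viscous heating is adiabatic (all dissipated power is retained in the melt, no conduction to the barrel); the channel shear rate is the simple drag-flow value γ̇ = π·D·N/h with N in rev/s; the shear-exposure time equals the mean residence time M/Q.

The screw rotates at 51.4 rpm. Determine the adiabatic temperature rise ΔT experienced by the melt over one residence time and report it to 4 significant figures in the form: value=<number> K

value=79.28 K

Throughput in SI: Q_s = 149.8 kg/h ÷ 3600 s/h = 0.0416111 kg/s
t_res = M / Q_s = 12.91 / 0.0416111 = 310.254 s
D = 41.2 mm = 0.0412 m;  h = 6.07 mm = 0.00607 m;  N = 51.4 rpm / 60 = 0.856667 rev/s
γ̇ = π·D·N / h = π · 0.0412 · 0.856667 / 0.00607 = 18.2671 s⁻¹
ΔT = η·γ̇²·t_res / (ρ·cp) = 2004 · (18.2671)² · 310.254 / (1220 · 2145) = 79.2808 K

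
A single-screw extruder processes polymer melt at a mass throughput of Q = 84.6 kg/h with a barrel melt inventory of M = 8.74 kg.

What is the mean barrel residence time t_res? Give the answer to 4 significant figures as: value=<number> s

value=371.9 s

Q_s = Q / 3600 = 84.6 / 3600 = 0.0235 kg/s
t_res = M / Q_s = 8.74 ÷ 0.0235 = 371.915 s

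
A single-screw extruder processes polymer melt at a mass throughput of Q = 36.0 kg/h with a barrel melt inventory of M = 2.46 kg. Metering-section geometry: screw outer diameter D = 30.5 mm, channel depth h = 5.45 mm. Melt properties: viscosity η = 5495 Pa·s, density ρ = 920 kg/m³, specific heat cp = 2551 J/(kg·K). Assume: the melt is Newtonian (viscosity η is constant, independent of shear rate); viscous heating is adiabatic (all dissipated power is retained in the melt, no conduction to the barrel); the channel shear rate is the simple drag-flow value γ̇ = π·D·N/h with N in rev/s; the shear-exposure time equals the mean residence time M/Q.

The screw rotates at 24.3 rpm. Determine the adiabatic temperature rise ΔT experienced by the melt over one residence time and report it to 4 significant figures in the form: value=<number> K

Convert throughput: Q = 36.0 kg/h = 36.0/3600 = 0.01 kg/s
Mean residence time: t_res = M/Q_s = 2.46 kg / 0.01 kg/s = 246 s
Convert to SI: D = 0.0305 m, h = 0.00545 m, N = 24.3/60 = 0.405 rev/s
γ̇ = π·D·N / h = π · 0.0305 · 0.405 / 0.00545 = 7.12046 s⁻¹
ΔT = η·γ̇²·t_res / (ρ·cp) = 5495 · (7.12046)² · 246 / (920 · 2551) = 29.2026 K

value=29.20 K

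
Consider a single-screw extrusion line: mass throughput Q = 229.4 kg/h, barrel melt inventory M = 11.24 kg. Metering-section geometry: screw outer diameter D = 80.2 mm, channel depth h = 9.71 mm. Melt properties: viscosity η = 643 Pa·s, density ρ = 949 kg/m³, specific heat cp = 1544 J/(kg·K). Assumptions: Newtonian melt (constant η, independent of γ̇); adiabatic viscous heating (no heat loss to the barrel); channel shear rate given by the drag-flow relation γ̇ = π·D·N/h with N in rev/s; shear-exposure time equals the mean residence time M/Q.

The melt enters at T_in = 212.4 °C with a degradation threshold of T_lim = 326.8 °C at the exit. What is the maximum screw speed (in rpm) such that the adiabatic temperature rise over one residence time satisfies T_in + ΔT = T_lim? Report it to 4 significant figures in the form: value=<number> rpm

value=88.89 rpm

Convert throughput: Q = 229.4 kg/h = 229.4/3600 = 0.0637222 kg/s
t_res = M / Q_s = 11.24 / 0.0637222 = 176.391 s
Convert to metres: D = 0.0802 m, h = 0.00971 m
ΔT_a = T_lim − T_in = 326.8 °C − 212.4 °C = 114.4 K
γ̇_max² = ΔT_a·ρ·cp / (η·t_res) = [114.4 × 949 × 1544] / [643 × 176.391] = 1477.93 s⁻²
γ̇_max = √1477.93 = 38.4438 s⁻¹
Solve γ̇ = πDN/h for N: N_max = γ̇_max·h/(π·D) = 38.4438 × 0.00971 / (π × 0.0802) = 1.48157 rev/s = 88.8941 rpm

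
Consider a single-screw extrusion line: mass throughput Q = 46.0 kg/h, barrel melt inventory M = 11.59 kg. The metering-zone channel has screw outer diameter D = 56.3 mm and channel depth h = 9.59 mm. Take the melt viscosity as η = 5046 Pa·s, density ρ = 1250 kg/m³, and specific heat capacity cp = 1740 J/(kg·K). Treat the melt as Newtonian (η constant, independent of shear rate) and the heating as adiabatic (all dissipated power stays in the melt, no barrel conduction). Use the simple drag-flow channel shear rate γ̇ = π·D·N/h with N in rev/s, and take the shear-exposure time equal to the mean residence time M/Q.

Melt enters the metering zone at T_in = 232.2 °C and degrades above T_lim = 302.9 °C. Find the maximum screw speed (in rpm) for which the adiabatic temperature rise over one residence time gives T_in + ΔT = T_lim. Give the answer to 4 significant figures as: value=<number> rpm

value=18.86 rpm

Convert throughput: Q = 46.0 kg/h = 46.0/3600 = 0.0127778 kg/s
Mean residence time: t_res = M/Q_s = 11.59 kg / 0.0127778 kg/s = 907.043 s
Geometry in SI: D = 56.3 mm → 0.0563 m, h = 9.59 mm → 0.00959 m
ΔT_a = T_lim − T_in = 302.9 − 232.2 = 70.7 K
γ̇_max² = ΔT_a·ρ·cp / (η·t_res) = [70.7 × 1250 × 1740] / [5046 × 907.043] = 33.5972 s⁻²
Take the square root: γ̇_max = √(33.5972) = 5.79631 s⁻¹
Solve γ̇ = πDN/h for N: N_max = γ̇_max·h/(π·D) = 5.79631 × 0.00959 / (π × 0.0563) = 0.314277 rev/s = 18.8566 rpm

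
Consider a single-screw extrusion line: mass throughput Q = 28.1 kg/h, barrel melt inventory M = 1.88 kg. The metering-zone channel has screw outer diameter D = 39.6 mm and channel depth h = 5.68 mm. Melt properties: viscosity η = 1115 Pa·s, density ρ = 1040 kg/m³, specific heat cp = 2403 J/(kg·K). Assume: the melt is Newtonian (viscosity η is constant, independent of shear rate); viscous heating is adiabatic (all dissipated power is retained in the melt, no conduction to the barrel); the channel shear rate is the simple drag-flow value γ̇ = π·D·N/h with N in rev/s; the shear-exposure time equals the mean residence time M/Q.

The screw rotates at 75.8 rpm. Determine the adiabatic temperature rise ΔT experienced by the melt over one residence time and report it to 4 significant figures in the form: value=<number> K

value=82.28 K

Convert throughput: Q = 28.1 kg/h = 28.1/3600 = 0.00780556 kg/s
Mean residence time: t_res = M/Q_s = 1.88 kg / 0.00780556 kg/s = 240.854 s
Geometry in metres: D = 39.6 mm → 0.0396 m, h = 5.68 mm → 0.00568 m; screw speed N = 75.8 rpm = 1.26333 rev/s
Shear rate: γ̇ = πDN/h = π·0.0396·1.26333/0.00568 = 27.6704 s⁻¹
ΔT = η·γ̇²·t_res/(ρ·cp) = [1115 × 27.6704² × 240.854] / [1040 × 2403] = 82.2756 K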